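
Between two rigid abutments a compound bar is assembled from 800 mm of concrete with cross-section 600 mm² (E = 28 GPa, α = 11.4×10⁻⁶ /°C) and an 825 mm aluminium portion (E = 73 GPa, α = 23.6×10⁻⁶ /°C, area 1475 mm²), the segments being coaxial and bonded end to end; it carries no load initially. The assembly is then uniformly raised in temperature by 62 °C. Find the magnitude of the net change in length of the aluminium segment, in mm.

With the walls removed the bar would change length by δ_free = Σ αᵢΔT Lᵢ = 11.4×10⁻⁶×62×800 + 23.6×10⁻⁶×62×825 = 1.773 mm.
Since the ends are fixed, an axial force P builds up, equal in every segment, with P · Σ Lᵢ/(AᵢEᵢ) = δ_free.
The series flexibility is Σ Lᵢ/(AᵢEᵢ) = 800/(600×28×10³) + 825/(1475×73×10³) = 5.528×10⁻⁵ mm/N.
Hence P = δ_free / Σ(L/AE) = 1.773/5.528×10⁻⁵ = 32.06 kN (compressive).
For the aluminium segment, free thermal change = 23.6×10⁻⁶×62×825 = 1.207 mm and elastic change from P = 32060×825/(1475×73×10³) = 0.2457 mm; these oppose, so the net change is 0.961 mm (segment lengthens).

|ΔL| ≈ 0.961 mm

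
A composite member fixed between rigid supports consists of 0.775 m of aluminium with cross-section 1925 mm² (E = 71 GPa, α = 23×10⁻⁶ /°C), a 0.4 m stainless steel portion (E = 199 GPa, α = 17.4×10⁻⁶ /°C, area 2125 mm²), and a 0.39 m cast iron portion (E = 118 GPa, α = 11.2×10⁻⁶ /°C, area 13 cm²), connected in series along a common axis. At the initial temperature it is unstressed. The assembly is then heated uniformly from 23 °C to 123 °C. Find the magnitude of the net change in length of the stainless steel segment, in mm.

Free thermal expansion of the whole bar: Σ αᵢΔT Lᵢ = 23×10⁻⁶×100×775 + 17.4×10⁻⁶×100×400 + 11.2×10⁻⁶×100×390 = 2.915 mm.
The walls prevent any net length change, so an axial force P (same in every segment) develops. Compatibility: P · Σ Lᵢ/(AᵢEᵢ) = δ_free.
The series flexibility is Σ Lᵢ/(AᵢEᵢ) = 775/(1925×71×10³) + 400/(2125×199×10³) + 390/(1300×118×10³) = 9.159×10⁻⁶ mm/N.
So P = 2.915 / 9.159×10⁻⁶ = 318.3 kN, compressive.
For the stainless steel segment, free thermal change = 17.4×10⁻⁶×100×400 = 0.696 mm and elastic change from P = 318300×400/(2125×199×10³) = 0.3011 mm; these oppose, so the net change is 0.395 mm (segment lengthens).

|ΔL| ≈ 0.395 mm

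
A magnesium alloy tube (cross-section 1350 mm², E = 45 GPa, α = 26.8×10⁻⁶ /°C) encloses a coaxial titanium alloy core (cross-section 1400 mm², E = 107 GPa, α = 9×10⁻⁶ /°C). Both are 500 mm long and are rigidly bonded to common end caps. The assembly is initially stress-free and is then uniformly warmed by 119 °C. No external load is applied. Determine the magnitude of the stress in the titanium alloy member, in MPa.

σ ≈ 65.4 MPa (tensile)

Equilibrium of a rigid end plate with no external load gives equal and opposite internal forces ±P in the two members. Since α_{magnesium alloy} > α_{titanium alloy}, heating drives the magnesium alloy into compression and the titanium alloy into tension.
Compatibility of the two members (thermal + elastic change equal): (α₁ − α₂)ΔT = P·[1/(A₁E₁) + 1/(A₂E₂)].
|α₁ − α₂|·ΔT = 17.8×10⁻⁶ × 119 = 0.002118.
1/(A₁E₁) + 1/(A₂E₂) = 1/(1350×45×10³) + 1/(1400×107×10³) = 2.314×10⁻⁸ N⁻¹.
So P = 0.002118 / 2.314×10⁻⁸ = 91.55 kN.
σ_{titanium alloy} = P/A₂ = 91550/1400 = 65.39 MPa, tensile.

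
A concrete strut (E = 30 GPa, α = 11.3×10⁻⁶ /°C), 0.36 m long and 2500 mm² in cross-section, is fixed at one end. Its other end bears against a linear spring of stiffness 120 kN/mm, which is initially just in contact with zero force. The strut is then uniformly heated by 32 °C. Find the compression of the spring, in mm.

If the spring were absent the strut would lengthen by αΔT L = 11.3×10⁻⁶ × 32 × 360 = 0.1302 mm.
Let P be the compressive force at the spring. The strut shortens elastically by PL/(AE) and the spring compresses by P/k; together these equal δ_free.
P [ L/(AE) + 1/k ] = δ_free → P [ 360/(2500×30×10³) + 1/(120×10³) ] = 0.1302.
P = 0.1302 / 1.313×10⁻⁵ = 9912 N.
Spring compression = P/k = 9912/(120×10³) = 0.0826 mm.

δ ≈ 0.0826 mm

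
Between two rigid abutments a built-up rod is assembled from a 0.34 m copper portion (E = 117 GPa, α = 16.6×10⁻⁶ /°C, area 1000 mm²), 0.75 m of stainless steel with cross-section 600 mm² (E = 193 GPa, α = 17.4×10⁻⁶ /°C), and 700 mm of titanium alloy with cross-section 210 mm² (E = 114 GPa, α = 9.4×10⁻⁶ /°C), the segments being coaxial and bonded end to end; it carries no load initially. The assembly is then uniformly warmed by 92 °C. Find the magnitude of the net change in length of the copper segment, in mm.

|ΔL| ≈ 0.344 mm

If the supports were absent, the total length change would be Σ αᵢΔT Lᵢ = 16.6×10⁻⁶×92×340 + 17.4×10⁻⁶×92×750 + 9.4×10⁻⁶×92×700 = 2.325 mm.
Since the ends are fixed, an axial force P builds up, equal in every segment, with P · Σ Lᵢ/(AᵢEᵢ) = δ_free.
Σ Lᵢ/(AᵢEᵢ) = 340/(1000×117×10³) + 750/(600×193×10³) + 700/(210×114×10³) = 3.862×10⁻⁵ mm/N.
Hence P = δ_free / Σ(L/AE) = 2.325/3.862×10⁻⁵ = 60.2 kN (compressive).
For the copper segment, free thermal change = 16.6×10⁻⁶×92×340 = 0.5192 mm and elastic change from P = 60200×340/(1000×117×10³) = 0.175 mm; these oppose, so the net change is 0.344 mm (segment lengthens).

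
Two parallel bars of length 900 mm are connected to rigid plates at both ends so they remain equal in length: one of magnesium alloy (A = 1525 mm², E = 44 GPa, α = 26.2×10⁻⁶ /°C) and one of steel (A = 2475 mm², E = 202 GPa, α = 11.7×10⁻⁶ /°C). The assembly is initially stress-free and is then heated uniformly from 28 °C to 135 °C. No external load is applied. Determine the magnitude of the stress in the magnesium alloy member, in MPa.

Both members must finish at the same length. With the larger α, the magnesium alloy tends to over-expand; the plates restrain it, putting the magnesium alloy in compression and the steel in tension. With no external load the two internal forces are equal and opposite, magnitude P.
Compatibility of the two members (thermal + elastic change equal): (α₁ − α₂)ΔT = P·[1/(A₁E₁) + 1/(A₂E₂)].
|α₁ − α₂|·ΔT = 14.5×10⁻⁶ × 107 = 0.001551.
1/(A₁E₁) + 1/(A₂E₂) = 1/(1525×44×10³) + 1/(2475×202×10³) = 1.69×10⁻⁸ N⁻¹.
So P = 0.001551 / 1.69×10⁻⁸ = 91.79 kN.
σ_{magnesium alloy} = P/A₁ = 91790/1525 = 60.19 MPa, compressive.

σ ≈ 60.2 MPa (compressive)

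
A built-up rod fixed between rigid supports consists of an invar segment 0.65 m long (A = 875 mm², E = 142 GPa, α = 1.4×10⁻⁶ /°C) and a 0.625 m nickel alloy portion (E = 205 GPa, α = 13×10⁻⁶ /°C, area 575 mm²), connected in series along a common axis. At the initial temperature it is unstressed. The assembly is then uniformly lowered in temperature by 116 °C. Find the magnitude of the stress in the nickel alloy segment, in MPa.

σ ≈ 173 MPa (tensile)

Free thermal contraction of the whole bar: Σ αᵢΔT Lᵢ = 1.4×10⁻⁶×116×650 + 13×10⁻⁶×116×625 = 1.048 mm.
The walls prevent any net length change, so an axial force P (same in every segment) develops. Compatibility: P · Σ Lᵢ/(AᵢEᵢ) = δ_free.
The series flexibility is Σ Lᵢ/(AᵢEᵢ) = 650/(875×142×10³) + 625/(575×205×10³) = 1.053×10⁻⁵ mm/N.
Hence P = δ_free / Σ(L/AE) = 1.048/1.053×10⁻⁵ = 99.5 kN (tensile).
σ_{nickel alloy} = P / A = 99500 / 575 = 173 MPa.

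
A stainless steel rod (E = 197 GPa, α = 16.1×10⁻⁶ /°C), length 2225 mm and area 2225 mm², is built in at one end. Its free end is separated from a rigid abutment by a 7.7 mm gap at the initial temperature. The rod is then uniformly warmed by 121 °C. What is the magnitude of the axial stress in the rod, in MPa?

σ ≈ 0 MPa

Free thermal elongation = αΔT L = 16.1×10⁻⁶ × 121 × 2225 = 4.335 mm.
Since δ_free = 4.33 mm is less than the 7.7 mm gap, the rod never touches the wall. No axial force develops.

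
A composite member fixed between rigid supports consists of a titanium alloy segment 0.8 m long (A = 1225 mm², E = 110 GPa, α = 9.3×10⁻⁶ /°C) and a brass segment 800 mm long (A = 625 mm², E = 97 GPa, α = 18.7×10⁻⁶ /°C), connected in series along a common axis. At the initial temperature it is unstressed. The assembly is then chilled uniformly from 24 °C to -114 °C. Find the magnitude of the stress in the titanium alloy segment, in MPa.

Free thermal contraction of the whole bar: Σ αᵢΔT Lᵢ = 9.3×10⁻⁶×138×800 + 18.7×10⁻⁶×138×800 = 3.091 mm.
The rigid supports impose zero overall length change; the single axial force P common to all segments must satisfy P Σ Lᵢ/(AᵢEᵢ) = δ_free.
Σ Lᵢ/(AᵢEᵢ) = 800/(1225×110×10³) + 800/(625×97×10³) = 1.913×10⁻⁵ mm/N.
So P = 3.091 / 1.913×10⁻⁵ = 161.6 kN, tensile.
σ_{titanium alloy} = P / A = 161600 / 1225 = 131.9 MPa.

σ ≈ 132 MPa (tensile)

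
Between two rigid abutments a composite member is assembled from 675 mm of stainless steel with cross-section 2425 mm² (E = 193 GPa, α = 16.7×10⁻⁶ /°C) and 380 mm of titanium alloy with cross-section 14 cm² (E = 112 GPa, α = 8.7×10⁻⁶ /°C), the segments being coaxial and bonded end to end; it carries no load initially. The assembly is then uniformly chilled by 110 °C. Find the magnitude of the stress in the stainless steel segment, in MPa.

σ ≈ 171 MPa (tensile)

Free thermal contraction of the whole bar: Σ αᵢΔT Lᵢ = 16.7×10⁻⁶×110×675 + 8.7×10⁻⁶×110×380 = 1.604 mm.
The walls prevent any net length change, so an axial force P (same in every segment) develops. Compatibility: P · Σ Lᵢ/(AᵢEᵢ) = δ_free.
The series flexibility is Σ Lᵢ/(AᵢEᵢ) = 675/(2425×193×10³) + 380/(1400×112×10³) = 3.866×10⁻⁶ mm/N.
So P = 1.604 / 3.866×10⁻⁶ = 414.8 kN, tensile.
σ_{stainless steel} = P / A = 414800 / 2425 = 171.1 MPa.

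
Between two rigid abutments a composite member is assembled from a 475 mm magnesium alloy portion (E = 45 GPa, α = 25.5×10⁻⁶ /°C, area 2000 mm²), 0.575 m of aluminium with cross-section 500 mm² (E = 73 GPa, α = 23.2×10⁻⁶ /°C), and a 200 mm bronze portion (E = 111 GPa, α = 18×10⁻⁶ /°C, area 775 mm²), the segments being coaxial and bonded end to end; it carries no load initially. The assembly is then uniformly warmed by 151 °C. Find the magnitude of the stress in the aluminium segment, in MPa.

σ ≈ 376 MPa (compressive)

If the supports were absent, the total length change would be Σ αᵢΔT Lᵢ = 25.5×10⁻⁶×151×475 + 23.2×10⁻⁶×151×575 + 18×10⁻⁶×151×200 = 4.387 mm.
Since the ends are fixed, an axial force P builds up, equal in every segment, with P · Σ Lᵢ/(AᵢEᵢ) = δ_free.
The series flexibility is Σ Lᵢ/(AᵢEᵢ) = 475/(2000×45×10³) + 575/(500×73×10³) + 200/(775×111×10³) = 2.336×10⁻⁵ mm/N.
So P = 4.387 / 2.336×10⁻⁵ = 187.8 kN, compressive.
σ_{aluminium} = P / A = 187800 / 500 = 375.7 MPa.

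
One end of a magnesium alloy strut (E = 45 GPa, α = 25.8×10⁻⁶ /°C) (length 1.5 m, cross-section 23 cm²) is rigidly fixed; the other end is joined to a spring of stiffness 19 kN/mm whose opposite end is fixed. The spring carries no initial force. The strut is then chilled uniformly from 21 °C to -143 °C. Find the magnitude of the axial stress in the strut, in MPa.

σ ≈ 41.1 MPa (tensile)

Free thermal contraction: δ_free = αΔT L = 25.8×10⁻⁶ × 164 × 1500 = 6.347 mm.
Let P be the tensile force in the spring. The strut extends elastically by PL/(AE) and the spring stretches by P/k; together these equal δ_free.
So P = δ_free / [L/(AE) + 1/k] = 6.347 / [ 1500/(2300×45×10³) + 1/(19×10³) ].
P = 6.347 / 6.712×10⁻⁵ = 94550 N.
σ = P/A = 94550/2300 = 41.11 MPa.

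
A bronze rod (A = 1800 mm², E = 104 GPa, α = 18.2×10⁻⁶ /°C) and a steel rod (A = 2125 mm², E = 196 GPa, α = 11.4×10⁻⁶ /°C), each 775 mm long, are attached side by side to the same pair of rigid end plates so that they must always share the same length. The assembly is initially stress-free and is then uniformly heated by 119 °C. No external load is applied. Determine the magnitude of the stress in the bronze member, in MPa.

σ ≈ 58.1 MPa (compressive)

Both members must finish at the same length. With the larger α, the bronze tends to over-expand; the plates restrain it, putting the bronze in compression and the steel in tension. With no external load the two internal forces are equal and opposite, magnitude P.
Equating the net (thermal + elastic) strains gives |α₁ − α₂|·ΔT = P·[1/(A₁E₁) + 1/(A₂E₂)].
|α₁ − α₂|·ΔT = 6.8×10⁻⁶ × 119 = 0.0008092.
1/(A₁E₁) + 1/(A₂E₂) = 1/(1800×104×10³) + 1/(2125×196×10³) = 7.743×10⁻⁹ N⁻¹.
P = 0.0008092 / 7.743×10⁻⁹ = 104500 N = 104.5 kN.
σ_{bronze} = P/A₁ = 104500/1800 = 58.06 MPa, compressive.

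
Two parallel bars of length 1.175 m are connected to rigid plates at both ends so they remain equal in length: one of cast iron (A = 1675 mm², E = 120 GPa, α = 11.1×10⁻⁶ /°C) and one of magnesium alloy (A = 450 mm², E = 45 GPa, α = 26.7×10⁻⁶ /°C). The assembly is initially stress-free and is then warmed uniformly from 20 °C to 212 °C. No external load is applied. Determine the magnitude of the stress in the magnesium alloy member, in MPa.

Both members must finish at the same length. With the larger α, the magnesium alloy tends to over-expand; the plates restrain it, putting the magnesium alloy in compression and the cast iron in tension. With no external load the two internal forces are equal and opposite, magnitude P.
Setting the final lengths equal and cancelling L: (α₁ − α₂)ΔT = P/(A₁E₁) + P/(A₂E₂).
|α₁ − α₂|·ΔT = 15.6×10⁻⁶ × 192 = 0.002995.
1/(A₁E₁) + 1/(A₂E₂) = 1/(1675×120×10³) + 1/(450×45×10³) = 5.436×10⁻⁸ N⁻¹.
So P = 0.002995 / 5.436×10⁻⁸ = 55.1 kN.
σ_{magnesium alloy} = P/A₂ = 55100/450 = 122.4 MPa, compressive.

σ ≈ 122 MPa (compressive)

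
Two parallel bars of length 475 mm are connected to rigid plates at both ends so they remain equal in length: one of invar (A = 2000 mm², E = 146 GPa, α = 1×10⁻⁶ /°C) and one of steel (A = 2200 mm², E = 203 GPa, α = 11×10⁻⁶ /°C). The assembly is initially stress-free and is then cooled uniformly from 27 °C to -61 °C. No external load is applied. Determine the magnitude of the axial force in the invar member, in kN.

The steel has the larger α, so on cooling it would change length more than the invar if both were free. The rigid plates force a common final length, so the steel is put into tension and the invar into compression, with equal and opposite forces P (no external load).
Setting the final lengths equal and cancelling L: (α₁ − α₂)ΔT = P/(A₁E₁) + P/(A₂E₂).
|α₁ − α₂|·ΔT = 10×10⁻⁶ × 88 = 0.00088.
1/(A₁E₁) + 1/(A₂E₂) = 1/(2000×146×10³) + 1/(2200×203×10³) = 5.664×10⁻⁹ N⁻¹.
So P = 0.00088 / 5.664×10⁻⁹ = 155.4 kN.

P ≈ 155 kN (compressive in the invar)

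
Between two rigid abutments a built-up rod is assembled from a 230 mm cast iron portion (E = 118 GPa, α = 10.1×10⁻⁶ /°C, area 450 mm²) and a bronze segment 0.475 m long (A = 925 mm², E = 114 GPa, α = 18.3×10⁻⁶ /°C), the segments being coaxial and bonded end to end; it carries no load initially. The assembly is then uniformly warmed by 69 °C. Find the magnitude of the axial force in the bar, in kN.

P ≈ 86 kN (compressive)

With the walls removed the bar would change length by δ_free = Σ αᵢΔT Lᵢ = 10.1×10⁻⁶×69×230 + 18.3×10⁻⁶×69×475 = 0.7601 mm.
The walls prevent any net length change, so an axial force P (same in every segment) develops. Compatibility: P · Σ Lᵢ/(AᵢEᵢ) = δ_free.
The series flexibility is Σ Lᵢ/(AᵢEᵢ) = 230/(450×118×10³) + 475/(925×114×10³) = 8.836×10⁻⁶ mm/N.
So P = 0.7601 / 8.836×10⁻⁶ = 86.02 kN, compressive.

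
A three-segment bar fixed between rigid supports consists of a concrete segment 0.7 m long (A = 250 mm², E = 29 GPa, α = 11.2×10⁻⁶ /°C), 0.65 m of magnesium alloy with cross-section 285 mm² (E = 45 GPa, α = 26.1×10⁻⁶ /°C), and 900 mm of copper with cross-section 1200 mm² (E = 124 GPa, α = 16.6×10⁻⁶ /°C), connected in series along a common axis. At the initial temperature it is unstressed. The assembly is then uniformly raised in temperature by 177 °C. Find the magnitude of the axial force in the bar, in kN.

Free thermal expansion of the whole bar: Σ αᵢΔT Lᵢ = 11.2×10⁻⁶×177×700 + 26.1×10⁻⁶×177×650 + 16.6×10⁻⁶×177×900 = 7.035 mm.
Since the ends are fixed, an axial force P builds up, equal in every segment, with P · Σ Lᵢ/(AᵢEᵢ) = δ_free.
Σ Lᵢ/(AᵢEᵢ) = 700/(250×29×10³) + 650/(285×45×10³) + 900/(1200×124×10³) = 0.0001533 mm/N.
Hence P = δ_free / Σ(L/AE) = 7.035/0.0001533 = 45.89 kN (compressive).

P ≈ 45.9 kN (compressive)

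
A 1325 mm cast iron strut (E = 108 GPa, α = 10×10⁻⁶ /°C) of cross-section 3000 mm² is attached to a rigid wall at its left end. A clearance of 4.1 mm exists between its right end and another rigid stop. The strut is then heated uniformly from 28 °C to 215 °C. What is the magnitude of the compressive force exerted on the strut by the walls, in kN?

P ≈ 0 kN

Free thermal elongation = αΔT L = 10×10⁻⁶ × 187 × 1325 = 2.478 mm.
This is smaller than the 4.1 mm clearance, so the strut expands freely without reaching the stop — the stress is zero.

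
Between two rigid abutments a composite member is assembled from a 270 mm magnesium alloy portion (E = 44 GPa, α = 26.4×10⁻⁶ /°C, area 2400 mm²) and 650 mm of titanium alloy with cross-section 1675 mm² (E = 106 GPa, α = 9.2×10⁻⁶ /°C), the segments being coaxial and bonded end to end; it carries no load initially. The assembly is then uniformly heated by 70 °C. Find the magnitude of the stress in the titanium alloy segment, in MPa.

If the supports were absent, the total length change would be Σ αᵢΔT Lᵢ = 26.4×10⁻⁶×70×270 + 9.2×10⁻⁶×70×650 = 0.9176 mm.
The rigid supports impose zero overall length change; the single axial force P common to all segments must satisfy P Σ Lᵢ/(AᵢEᵢ) = δ_free.
Σ Lᵢ/(AᵢEᵢ) = 270/(2400×44×10³) + 650/(1675×106×10³) = 6.218×10⁻⁶ mm/N.
P = 0.9176 / 6.218×10⁻⁶ = 147600 N = 147.6 kN, compressive.
σ_{titanium alloy} = P / A = 147600 / 1675 = 88.1 MPa.

σ ≈ 88.1 MPa (compressive)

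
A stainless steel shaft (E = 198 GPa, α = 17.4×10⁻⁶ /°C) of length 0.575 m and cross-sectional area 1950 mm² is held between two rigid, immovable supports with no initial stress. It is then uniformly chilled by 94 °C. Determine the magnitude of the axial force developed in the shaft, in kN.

P ≈ 632 kN (tensile)

The ends cannot move, so σ = EαΔT = 198×10³ × 17.4×10⁻⁶ × 94 = 323.8 MPa.
Axial force P = σA = 323.8 × 1950 = 631500 N = 631.5 kN, tensile.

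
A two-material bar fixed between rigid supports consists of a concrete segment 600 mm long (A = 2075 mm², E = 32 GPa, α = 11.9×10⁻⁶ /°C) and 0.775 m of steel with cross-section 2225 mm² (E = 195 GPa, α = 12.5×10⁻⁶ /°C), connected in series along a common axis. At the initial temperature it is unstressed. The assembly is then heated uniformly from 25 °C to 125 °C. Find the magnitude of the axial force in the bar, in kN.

Free thermal expansion of the whole bar: Σ αᵢΔT Lᵢ = 11.9×10⁻⁶×100×600 + 12.5×10⁻⁶×100×775 = 1.683 mm.
The rigid supports impose zero overall length change; the single axial force P common to all segments must satisfy P Σ Lᵢ/(AᵢEᵢ) = δ_free.
The series flexibility is Σ Lᵢ/(AᵢEᵢ) = 600/(2075×32×10³) + 775/(2225×195×10³) = 1.082×10⁻⁵ mm/N.
So P = 1.683 / 1.082×10⁻⁵ = 155.5 kN, compressive.

P ≈ 155 kN (compressive)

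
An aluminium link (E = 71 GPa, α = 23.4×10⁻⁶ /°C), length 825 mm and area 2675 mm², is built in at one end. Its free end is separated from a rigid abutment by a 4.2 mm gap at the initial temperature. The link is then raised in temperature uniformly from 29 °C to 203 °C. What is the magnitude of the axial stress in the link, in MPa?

σ ≈ 0 MPa

If the wall were absent the link would grow by αΔT L = 23.4×10⁻⁶ × 174 × 825 = 3.359 mm.
Since δ_free = 3.36 mm is less than the 4.2 mm gap, the link never touches the wall. No axial force develops.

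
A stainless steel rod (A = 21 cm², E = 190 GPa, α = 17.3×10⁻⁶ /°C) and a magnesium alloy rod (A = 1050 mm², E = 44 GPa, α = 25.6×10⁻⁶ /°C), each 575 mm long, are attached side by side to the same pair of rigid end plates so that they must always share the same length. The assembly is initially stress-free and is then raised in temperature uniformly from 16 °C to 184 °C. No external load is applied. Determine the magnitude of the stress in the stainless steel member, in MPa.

The magnesium alloy has the larger α, so on heating it would change length more than the stainless steel if both were free. The rigid plates force a common final length, so the magnesium alloy is put into compression and the stainless steel into tension, with equal and opposite forces P (no external load).
Equating the net (thermal + elastic) strains gives |α₁ − α₂|·ΔT = P·[1/(A₁E₁) + 1/(A₂E₂)].
|α₁ − α₂|·ΔT = 8.3×10⁻⁶ × 168 = 0.001394.
1/(A₁E₁) + 1/(A₂E₂) = 1/(2100×190×10³) + 1/(1050×44×10³) = 2.415×10⁻⁸ N⁻¹.
P = 0.001394 / 2.415×10⁻⁸ = 57740 N = 57.74 kN.
σ_{stainless steel} = P/A₁ = 57740/2100 = 27.49 MPa, tensile.

σ ≈ 27.5 MPa (tensile)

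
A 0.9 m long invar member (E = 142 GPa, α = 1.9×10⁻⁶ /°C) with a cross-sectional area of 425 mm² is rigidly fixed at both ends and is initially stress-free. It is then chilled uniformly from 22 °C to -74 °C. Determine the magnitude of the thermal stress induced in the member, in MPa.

σ ≈ 25.9 MPa (tensile)

With length fixed, the mechanical strain must cancel the thermal strain αΔT = 1.9×10⁻⁶ × 96 = 182.4×10⁻⁶.
σ = EαΔT = 142×10³ × 1.9×10⁻⁶ × 96 = 25.9 MPa (tensile; the member is trying to contract).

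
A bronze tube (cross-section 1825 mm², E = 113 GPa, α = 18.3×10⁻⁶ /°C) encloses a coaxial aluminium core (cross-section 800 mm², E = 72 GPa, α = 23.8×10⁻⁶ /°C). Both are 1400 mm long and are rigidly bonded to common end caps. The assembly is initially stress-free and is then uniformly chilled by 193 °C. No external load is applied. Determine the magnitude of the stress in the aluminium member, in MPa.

The aluminium has the larger α, so on cooling it would change length more than the bronze if both were free. The rigid plates force a common final length, so the aluminium is put into tension and the bronze into compression, with equal and opposite forces P (no external load).
Equating the net (thermal + elastic) strains gives |α₁ − α₂|·ΔT = P·[1/(A₁E₁) + 1/(A₂E₂)].
|α₁ − α₂|·ΔT = 5.5×10⁻⁶ × 193 = 0.001061.
1/(A₁E₁) + 1/(A₂E₂) = 1/(1825×113×10³) + 1/(800×72×10³) = 2.221×10⁻⁸ N⁻¹.
So P = 0.001061 / 2.221×10⁻⁸ = 47.79 kN.
σ_{aluminium} = P/A₂ = 47790/800 = 59.74 MPa, tensile.

σ ≈ 59.7 MPa (tensile)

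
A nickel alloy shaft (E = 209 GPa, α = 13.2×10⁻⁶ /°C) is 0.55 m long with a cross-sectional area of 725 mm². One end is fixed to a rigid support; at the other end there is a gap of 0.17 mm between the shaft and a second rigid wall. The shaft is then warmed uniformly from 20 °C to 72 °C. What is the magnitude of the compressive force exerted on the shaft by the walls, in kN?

Free thermal elongation = αΔT L = 13.2×10⁻⁶ × 52 × 550 = 0.3775 mm.
After closing the 0.17 mm clearance, 0.3775 − 0.17 = 0.2075 mm of expansion remains to be suppressed by the wall.
That suppressed elongation corresponds to σ = E·Δ/L = 209×10³ × 0.2075/550 = 78.86 MPa.
P = σA = 78.86 × 725 = 57.17 kN.

P ≈ 57.2 kN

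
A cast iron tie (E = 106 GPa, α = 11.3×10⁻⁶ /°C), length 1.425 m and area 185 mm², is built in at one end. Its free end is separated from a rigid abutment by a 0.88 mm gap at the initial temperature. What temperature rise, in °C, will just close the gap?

Contact occurs when the free expansion equals the gap: αΔT L = 0.88 mm.
ΔT = 0.88 / (11.3×10⁻⁶ × 1425) = 54.65 °C.

ΔT ≈ 54.6 °C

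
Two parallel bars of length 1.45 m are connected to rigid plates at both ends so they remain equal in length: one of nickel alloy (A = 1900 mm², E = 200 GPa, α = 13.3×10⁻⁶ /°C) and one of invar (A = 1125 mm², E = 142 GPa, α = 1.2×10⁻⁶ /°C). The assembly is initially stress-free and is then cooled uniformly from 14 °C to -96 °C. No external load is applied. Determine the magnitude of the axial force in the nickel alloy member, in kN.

P ≈ 150 kN (tensile in the nickel alloy)

Both members must finish at the same length. With the larger α, the nickel alloy tends to over-contract; the plates restrain it, putting the nickel alloy in tension and the invar in compression. With no external load the two internal forces are equal and opposite, magnitude P.
Equating the net (thermal + elastic) strains gives |α₁ − α₂|·ΔT = P·[1/(A₁E₁) + 1/(A₂E₂)].
|α₁ − α₂|·ΔT = 12.1×10⁻⁶ × 110 = 0.001331.
1/(A₁E₁) + 1/(A₂E₂) = 1/(1900×200×10³) + 1/(1125×142×10³) = 8.891×10⁻⁹ N⁻¹.
P = 0.001331 / 8.891×10⁻⁹ = 149700 N = 149.7 kN.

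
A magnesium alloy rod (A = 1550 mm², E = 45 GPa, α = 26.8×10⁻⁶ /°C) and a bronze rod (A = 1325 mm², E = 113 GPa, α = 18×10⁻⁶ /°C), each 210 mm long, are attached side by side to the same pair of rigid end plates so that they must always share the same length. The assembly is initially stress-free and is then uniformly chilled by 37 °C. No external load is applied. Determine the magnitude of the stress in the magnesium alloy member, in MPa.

Both members must finish at the same length. With the larger α, the magnesium alloy tends to over-contract; the plates restrain it, putting the magnesium alloy in tension and the bronze in compression. With no external load the two internal forces are equal and opposite, magnitude P.
Compatibility of the two members (thermal + elastic change equal): (α₁ − α₂)ΔT = P·[1/(A₁E₁) + 1/(A₂E₂)].
|α₁ − α₂|·ΔT = 8.8×10⁻⁶ × 37 = 0.0003256.
1/(A₁E₁) + 1/(A₂E₂) = 1/(1550×45×10³) + 1/(1325×113×10³) = 2.102×10⁻⁸ N⁻¹.
P = 0.0003256 / 2.102×10⁻⁸ = 15490 N = 15.49 kN.
σ_{magnesium alloy} = P/A₁ = 15490/1550 = 9.996 MPa, tensile.

σ ≈ 10 MPa (tensile)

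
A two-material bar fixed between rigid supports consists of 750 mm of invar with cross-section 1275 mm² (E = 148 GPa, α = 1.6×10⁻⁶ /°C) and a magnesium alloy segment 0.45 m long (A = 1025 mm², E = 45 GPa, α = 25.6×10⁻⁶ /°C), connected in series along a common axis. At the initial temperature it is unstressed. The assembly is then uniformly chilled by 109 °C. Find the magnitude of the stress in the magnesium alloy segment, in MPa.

If the supports were absent, the total length change would be Σ αᵢΔT Lᵢ = 1.6×10⁻⁶×109×750 + 25.6×10⁻⁶×109×450 = 1.386 mm.
The walls prevent any net length change, so an axial force P (same in every segment) develops. Compatibility: P · Σ Lᵢ/(AᵢEᵢ) = δ_free.
The series flexibility is Σ Lᵢ/(AᵢEᵢ) = 750/(1275×148×10³) + 450/(1025×45×10³) = 1.373×10⁻⁵ mm/N.
Hence P = δ_free / Σ(L/AE) = 1.386/1.373×10⁻⁵ = 101 kN (tensile).
σ_{magnesium alloy} = P / A = 101000 / 1025 = 98.51 MPa.

σ ≈ 98.5 MPa (tensile)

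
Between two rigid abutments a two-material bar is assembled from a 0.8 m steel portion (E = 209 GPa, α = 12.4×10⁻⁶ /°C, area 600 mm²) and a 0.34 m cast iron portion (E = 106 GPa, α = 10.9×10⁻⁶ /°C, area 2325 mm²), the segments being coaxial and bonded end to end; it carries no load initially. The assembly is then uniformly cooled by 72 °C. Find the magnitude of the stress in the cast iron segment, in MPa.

Free thermal contraction of the whole bar: Σ αᵢΔT Lᵢ = 12.4×10⁻⁶×72×800 + 10.9×10⁻⁶×72×340 = 0.9811 mm.
Since the ends are fixed, an axial force P builds up, equal in every segment, with P · Σ Lᵢ/(AᵢEᵢ) = δ_free.
Σ Lᵢ/(AᵢEᵢ) = 800/(600×209×10³) + 340/(2325×106×10³) = 7.759×10⁻⁶ mm/N.
Hence P = δ_free / Σ(L/AE) = 0.9811/7.759×10⁻⁶ = 126.4 kN (tensile).
σ_{cast iron} = P / A = 126400 / 2325 = 54.38 MPa.

σ ≈ 54.4 MPa (tensile)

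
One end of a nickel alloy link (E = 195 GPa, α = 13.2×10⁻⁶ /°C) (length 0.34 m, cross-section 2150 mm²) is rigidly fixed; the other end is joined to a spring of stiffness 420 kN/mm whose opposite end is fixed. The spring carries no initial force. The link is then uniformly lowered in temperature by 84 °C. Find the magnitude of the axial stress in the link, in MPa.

If the spring were absent the link would shorten by αΔT L = 13.2×10⁻⁶ × 84 × 340 = 0.377 mm.
With a force P in the spring, the elastic change of the link is PL/(AE) and that of the spring is P/k; compatibility requires their sum to equal δ_free.
P [ L/(AE) + 1/k ] = δ_free → P [ 340/(2150×195×10³) + 1/(420×10³) ] = 0.377.
P = 0.377 / 3.192×10⁻⁶ = 118100 N.
σ = P/A = 118100/2150 = 54.93 MPa.

σ ≈ 54.9 MPa (tensile)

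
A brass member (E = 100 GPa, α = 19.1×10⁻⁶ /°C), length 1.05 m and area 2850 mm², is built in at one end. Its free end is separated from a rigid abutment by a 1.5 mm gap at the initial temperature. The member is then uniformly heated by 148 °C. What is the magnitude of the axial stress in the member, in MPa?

σ ≈ 140 MPa (compressive)

Unrestrained expansion: δ_free = αΔT L = 19.1×10⁻⁶ × 148 × 1050 = 2.968 mm.
The gap closes (δ_free > 1.5 mm) and the wall then resists a further 2.968 − 1.5 = 1.468 mm of expansion.
That suppressed elongation corresponds to σ = E·Δ/L = 100×10³ × 1.468/1050 = 139.8 MPa.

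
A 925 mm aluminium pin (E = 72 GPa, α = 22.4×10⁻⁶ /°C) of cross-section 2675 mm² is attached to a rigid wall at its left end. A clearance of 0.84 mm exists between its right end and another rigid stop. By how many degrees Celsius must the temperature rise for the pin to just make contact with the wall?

ΔT ≈ 40.5 °C

Contact occurs when the free expansion equals the gap: αΔT L = 0.84 mm.
So ΔT = g/(αL) = 0.84/(22.4×10⁻⁶ × 925) = 40.54 °C.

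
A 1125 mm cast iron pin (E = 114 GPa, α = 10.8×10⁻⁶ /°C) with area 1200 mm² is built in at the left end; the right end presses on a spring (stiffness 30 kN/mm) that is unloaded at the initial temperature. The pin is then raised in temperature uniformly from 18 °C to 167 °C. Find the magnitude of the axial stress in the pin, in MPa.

The unrestrained thermal change is αΔT L = 10.8×10⁻⁶ × 149 × 1125 = 1.81 mm.
Let P be the compressive force at the spring. The pin shortens elastically by PL/(AE) and the spring compresses by P/k; together these equal δ_free.
P [ L/(AE) + 1/k ] = δ_free → P [ 1125/(1200×114×10³) + 1/(30×10³) ] = 1.81.
P = 1.81 / 4.156×10⁻⁵ = 43560 N.
σ = P/A = 43560/1200 = 36.3 MPa.

σ ≈ 36.3 MPa (compressive)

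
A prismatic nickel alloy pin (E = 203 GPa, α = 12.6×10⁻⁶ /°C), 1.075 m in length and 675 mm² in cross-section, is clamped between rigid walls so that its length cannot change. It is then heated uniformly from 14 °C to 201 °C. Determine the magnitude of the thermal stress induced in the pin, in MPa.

σ ≈ 478 MPa (compressive)

The supports are rigid, so the total axial strain is zero. The restrained thermal strain is ε = αΔT = 12.6×10⁻⁶ × 187 = 2356.2×10⁻⁶.
Hence σ = E·αΔT = 203×10³ × 2356.2×10⁻⁶ = 478.3 MPa, compressive.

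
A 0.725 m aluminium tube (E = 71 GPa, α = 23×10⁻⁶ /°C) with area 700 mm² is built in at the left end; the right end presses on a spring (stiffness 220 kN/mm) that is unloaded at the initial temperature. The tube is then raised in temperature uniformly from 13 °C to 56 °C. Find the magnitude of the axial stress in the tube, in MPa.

σ ≈ 53.5 MPa (compressive)

The unrestrained thermal change is αΔT L = 23×10⁻⁶ × 43 × 725 = 0.717 mm.
Let P be the compressive force at the spring. The tube shortens elastically by PL/(AE) and the spring compresses by P/k; together these equal δ_free.
So P = δ_free / [L/(AE) + 1/k] = 0.717 / [ 725/(700×71×10³) + 1/(220×10³) ].
P = 0.717 / 1.913×10⁻⁵ = 37480 N.
σ = P/A = 37480/700 = 53.54 MPa.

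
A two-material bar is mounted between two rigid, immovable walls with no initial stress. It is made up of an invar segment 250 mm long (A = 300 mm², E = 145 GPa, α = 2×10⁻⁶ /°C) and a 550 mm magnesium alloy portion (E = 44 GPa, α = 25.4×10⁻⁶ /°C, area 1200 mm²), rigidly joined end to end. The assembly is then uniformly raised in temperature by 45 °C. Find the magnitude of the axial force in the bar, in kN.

P ≈ 40.3 kN (compressive)

With the walls removed the bar would change length by δ_free = Σ αᵢΔT Lᵢ = 2×10⁻⁶×45×250 + 25.4×10⁻⁶×45×550 = 0.6511 mm.
The rigid supports impose zero overall length change; the single axial force P common to all segments must satisfy P Σ Lᵢ/(AᵢEᵢ) = δ_free.
The series flexibility is Σ Lᵢ/(AᵢEᵢ) = 250/(300×145×10³) + 550/(1200×44×10³) = 1.616×10⁻⁵ mm/N.
P = 0.6511 / 1.616×10⁻⁵ = 40280 N = 40.28 kN, compressive.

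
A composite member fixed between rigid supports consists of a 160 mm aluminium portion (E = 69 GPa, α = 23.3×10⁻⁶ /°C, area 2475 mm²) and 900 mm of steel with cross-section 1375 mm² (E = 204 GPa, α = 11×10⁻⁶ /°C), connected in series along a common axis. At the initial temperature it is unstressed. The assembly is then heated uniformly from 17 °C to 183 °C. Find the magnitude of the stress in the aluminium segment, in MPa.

σ ≈ 220 MPa (compressive)

Free thermal expansion of the whole bar: Σ αᵢΔT Lᵢ = 23.3×10⁻⁶×166×160 + 11×10⁻⁶×166×900 = 2.262 mm.
The walls prevent any net length change, so an axial force P (same in every segment) develops. Compatibility: P · Σ Lᵢ/(AᵢEᵢ) = δ_free.
The series flexibility is Σ Lᵢ/(AᵢEᵢ) = 160/(2475×69×10³) + 900/(1375×204×10³) = 4.145×10⁻⁶ mm/N.
So P = 2.262 / 4.145×10⁻⁶ = 545.7 kN, compressive.
σ_{aluminium} = P / A = 545700 / 2475 = 220.5 MPa.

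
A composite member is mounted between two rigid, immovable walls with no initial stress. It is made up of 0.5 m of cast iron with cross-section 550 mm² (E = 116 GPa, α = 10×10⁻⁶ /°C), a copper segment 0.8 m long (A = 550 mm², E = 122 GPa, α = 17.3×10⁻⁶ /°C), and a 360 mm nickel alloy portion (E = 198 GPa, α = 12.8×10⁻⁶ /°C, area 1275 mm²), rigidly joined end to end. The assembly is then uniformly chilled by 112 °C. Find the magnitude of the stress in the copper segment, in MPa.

Free thermal contraction of the whole bar: Σ αᵢΔT Lᵢ = 10×10⁻⁶×112×500 + 17.3×10⁻⁶×112×800 + 12.8×10⁻⁶×112×360 = 2.626 mm.
Since the ends are fixed, an axial force P builds up, equal in every segment, with P · Σ Lᵢ/(AᵢEᵢ) = δ_free.
Σ Lᵢ/(AᵢEᵢ) = 500/(550×116×10³) + 800/(550×122×10³) + 360/(1275×198×10³) = 2.119×10⁻⁵ mm/N.
P = 2.626 / 2.119×10⁻⁵ = 124000 N = 124 kN, tensile.
σ_{copper} = P / A = 124000 / 550 = 225.4 MPa.

σ ≈ 225 MPa (tensile)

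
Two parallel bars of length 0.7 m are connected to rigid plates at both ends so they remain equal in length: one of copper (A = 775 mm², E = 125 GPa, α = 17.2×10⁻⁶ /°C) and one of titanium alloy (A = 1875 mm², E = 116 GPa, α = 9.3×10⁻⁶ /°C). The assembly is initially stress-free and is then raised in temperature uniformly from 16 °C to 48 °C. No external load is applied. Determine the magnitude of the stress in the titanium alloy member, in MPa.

σ ≈ 9.04 MPa (tensile)

The copper has the larger α, so on heating it would change length more than the titanium alloy if both were free. The rigid plates force a common final length, so the copper is put into compression and the titanium alloy into tension, with equal and opposite forces P (no external load).
Compatibility of the two members (thermal + elastic change equal): (α₁ − α₂)ΔT = P·[1/(A₁E₁) + 1/(A₂E₂)].
|α₁ − α₂|·ΔT = 7.9×10⁻⁶ × 32 = 0.0002528.
1/(A₁E₁) + 1/(A₂E₂) = 1/(775×125×10³) + 1/(1875×116×10³) = 1.492×10⁻⁸ N⁻¹.
So P = 0.0002528 / 1.492×10⁻⁸ = 16.94 kN.
σ_{titanium alloy} = P/A₂ = 16940/1875 = 9.036 MPa, tensile.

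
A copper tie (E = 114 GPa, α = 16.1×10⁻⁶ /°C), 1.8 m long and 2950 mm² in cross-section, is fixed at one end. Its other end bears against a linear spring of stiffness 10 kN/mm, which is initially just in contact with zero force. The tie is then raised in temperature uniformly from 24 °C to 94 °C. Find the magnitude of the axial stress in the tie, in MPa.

If the spring were absent the tie would lengthen by αΔT L = 16.1×10⁻⁶ × 70 × 1800 = 2.029 mm.
Let P be the compressive force at the spring. The tie shortens elastically by PL/(AE) and the spring compresses by P/k; together these equal δ_free.
P [ L/(AE) + 1/k ] = δ_free → P [ 1800/(2950×114×10³) + 1/(10×10³) ] = 2.029.
P = 2.029 / 0.0001054 = 19260 N.
σ = P/A = 19260/2950 = 6.527 MPa.

σ ≈ 6.53 MPa (compressive)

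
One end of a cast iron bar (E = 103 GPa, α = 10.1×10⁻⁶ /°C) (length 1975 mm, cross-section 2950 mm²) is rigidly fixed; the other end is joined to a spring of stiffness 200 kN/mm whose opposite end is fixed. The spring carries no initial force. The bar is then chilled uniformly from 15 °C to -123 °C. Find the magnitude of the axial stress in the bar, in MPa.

σ ≈ 81.1 MPa (tensile)

The unrestrained thermal change is αΔT L = 10.1×10⁻⁶ × 138 × 1975 = 2.753 mm.
Let P be the tensile force in the spring. The bar extends elastically by PL/(AE) and the spring stretches by P/k; together these equal δ_free.
So P = δ_free / [L/(AE) + 1/k] = 2.753 / [ 1975/(2950×103×10³) + 1/(200×10³) ].
P = 2.753 / 1.15×10⁻⁵ = 239400 N.
σ = P/A = 239400/2950 = 81.14 MPa.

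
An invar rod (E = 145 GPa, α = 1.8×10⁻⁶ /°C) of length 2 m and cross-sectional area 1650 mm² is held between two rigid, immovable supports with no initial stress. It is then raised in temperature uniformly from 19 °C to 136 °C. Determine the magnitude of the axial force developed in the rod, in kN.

P ≈ 50.4 kN (compressive)

The ends cannot move, so σ = EαΔT = 145×10³ × 1.8×10⁻⁶ × 117 = 30.54 MPa.
Then P = σA = 30.54 × 1650 mm² = 50.39 kN, compressive.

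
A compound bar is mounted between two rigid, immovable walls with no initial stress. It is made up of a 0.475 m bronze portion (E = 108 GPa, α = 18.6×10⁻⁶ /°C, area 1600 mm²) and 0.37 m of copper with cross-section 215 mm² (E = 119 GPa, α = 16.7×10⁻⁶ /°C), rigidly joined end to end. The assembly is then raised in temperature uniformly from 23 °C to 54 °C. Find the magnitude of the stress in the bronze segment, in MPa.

σ ≈ 16.9 MPa (compressive)

With the walls removed the bar would change length by δ_free = Σ αᵢΔT Lᵢ = 18.6×10⁻⁶×31×475 + 16.7×10⁻⁶×31×370 = 0.4654 mm.
The rigid supports impose zero overall length change; the single axial force P common to all segments must satisfy P Σ Lᵢ/(AᵢEᵢ) = δ_free.
The series flexibility is Σ Lᵢ/(AᵢEᵢ) = 475/(1600×108×10³) + 370/(215×119×10³) = 1.721×10⁻⁵ mm/N.
So P = 0.4654 / 1.721×10⁻⁵ = 27.04 kN, compressive.
σ_{bronze} = P / A = 27040 / 1600 = 16.9 MPa.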